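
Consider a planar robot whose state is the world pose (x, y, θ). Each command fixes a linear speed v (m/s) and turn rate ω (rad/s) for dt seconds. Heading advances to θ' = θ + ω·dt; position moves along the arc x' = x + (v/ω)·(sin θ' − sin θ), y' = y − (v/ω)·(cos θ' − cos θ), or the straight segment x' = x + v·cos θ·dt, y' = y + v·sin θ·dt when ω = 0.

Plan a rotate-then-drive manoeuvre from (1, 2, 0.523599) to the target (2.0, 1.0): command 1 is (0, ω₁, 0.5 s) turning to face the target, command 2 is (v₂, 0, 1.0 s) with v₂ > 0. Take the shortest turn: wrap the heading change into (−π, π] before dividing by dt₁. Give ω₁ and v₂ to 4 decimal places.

heading to target = atan2(1−2, 2−1) = -0.7854
Δθ = wrap(-0.7854 − 0.5236) = -1.3090; ω₁ = Δθ/dt₁ = -2.6180
distance = √((2−1)² + (1−2)²) = 1.4142; v₂ = distance/dt₂ = 1.4142

ω₁ = -2.6180, v₂ = 1.4142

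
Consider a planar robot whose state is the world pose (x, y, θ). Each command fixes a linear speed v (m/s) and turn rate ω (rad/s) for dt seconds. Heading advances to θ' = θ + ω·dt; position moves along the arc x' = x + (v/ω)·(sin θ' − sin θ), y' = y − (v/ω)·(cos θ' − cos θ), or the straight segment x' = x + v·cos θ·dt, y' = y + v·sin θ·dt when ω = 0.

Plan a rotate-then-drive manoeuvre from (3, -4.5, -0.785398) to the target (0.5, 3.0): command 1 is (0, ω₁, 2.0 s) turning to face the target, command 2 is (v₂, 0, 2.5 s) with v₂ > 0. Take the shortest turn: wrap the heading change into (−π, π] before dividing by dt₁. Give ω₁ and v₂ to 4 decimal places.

heading to target = atan2(3−-4.5, 0.5−3) = 1.8925
Δθ = wrap(1.8925 − -0.7854) = 2.6779; ω₁ = Δθ/dt₁ = 1.3390
distance = √((0.5−3)² + (3−-4.5)²) = 7.9057; v₂ = distance/dt₂ = 3.1623

ω₁ = 1.3390, v₂ = 3.1623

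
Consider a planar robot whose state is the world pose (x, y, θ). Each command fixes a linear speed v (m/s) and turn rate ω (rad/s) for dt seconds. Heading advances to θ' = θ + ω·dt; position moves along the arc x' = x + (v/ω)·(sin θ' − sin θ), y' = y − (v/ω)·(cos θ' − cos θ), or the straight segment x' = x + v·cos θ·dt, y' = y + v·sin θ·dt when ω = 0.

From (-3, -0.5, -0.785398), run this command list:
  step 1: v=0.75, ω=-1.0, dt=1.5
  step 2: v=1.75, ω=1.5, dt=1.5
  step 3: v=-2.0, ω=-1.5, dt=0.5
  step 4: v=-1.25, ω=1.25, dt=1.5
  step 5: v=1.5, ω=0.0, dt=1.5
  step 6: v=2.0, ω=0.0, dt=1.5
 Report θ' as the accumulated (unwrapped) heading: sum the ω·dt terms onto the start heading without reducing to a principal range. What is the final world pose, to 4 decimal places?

(-2.1831, 1.3470, 1.0896)

step 1: θ'=-2.2854 (R=-0.7500) → pose (-2.9638, -1.5218, -2.2854)
step 2: θ'=-0.0354 (R=1.1667) → pose (-2.1239, -3.4523, -0.0354)
step 3: θ'=-0.7854 (R=1.3333) → pose (-3.0195, -3.0626, -0.7854)
step 4: θ'=1.0896 (R=-1.0000) → pose (-4.6130, -3.3069, 1.0896)
step 5: θ'=1.0896 (straight) → pose (-3.5716, -1.3124, 1.0896)
step 6: θ'=1.0896 (straight) → pose (-2.1831, 1.3470, 1.0896)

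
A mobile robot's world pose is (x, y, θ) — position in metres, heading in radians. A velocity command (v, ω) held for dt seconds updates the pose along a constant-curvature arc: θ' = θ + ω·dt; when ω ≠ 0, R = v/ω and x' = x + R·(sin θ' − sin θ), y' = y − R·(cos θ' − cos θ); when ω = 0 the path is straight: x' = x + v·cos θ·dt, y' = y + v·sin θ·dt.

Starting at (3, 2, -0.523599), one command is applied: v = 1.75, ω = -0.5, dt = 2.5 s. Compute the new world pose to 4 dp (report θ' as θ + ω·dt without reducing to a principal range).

(4.6783, -1.7360, -1.7736)

θ' = -0.5236 + -0.5·2.5 = -1.7736
R = v/ω = 1.75/-0.5 = -3.5000
x' = 3 + -3.5000·(sin -1.7736 − sin -0.5236) = 4.6783
y' = 2 − -3.5000·(cos -1.7736 − cos -0.5236) = -1.7360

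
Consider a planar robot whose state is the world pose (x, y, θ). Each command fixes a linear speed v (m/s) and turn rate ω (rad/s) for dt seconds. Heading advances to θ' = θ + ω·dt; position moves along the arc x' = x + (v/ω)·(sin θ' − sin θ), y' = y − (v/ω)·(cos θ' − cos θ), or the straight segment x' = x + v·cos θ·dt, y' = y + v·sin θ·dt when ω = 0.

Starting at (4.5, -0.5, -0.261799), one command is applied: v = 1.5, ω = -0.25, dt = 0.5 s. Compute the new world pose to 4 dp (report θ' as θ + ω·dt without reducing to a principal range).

(5.2104, -0.7388, -0.3868)

θ' = -0.2618 + -0.25·0.5 = -0.3868
R = v/ω = 1.5/-0.25 = -6.0000
x' = 4.5 + -6.0000·(sin -0.3868 − sin -0.2618) = 5.2104
y' = -0.5 − -6.0000·(cos -0.3868 − cos -0.2618) = -0.7388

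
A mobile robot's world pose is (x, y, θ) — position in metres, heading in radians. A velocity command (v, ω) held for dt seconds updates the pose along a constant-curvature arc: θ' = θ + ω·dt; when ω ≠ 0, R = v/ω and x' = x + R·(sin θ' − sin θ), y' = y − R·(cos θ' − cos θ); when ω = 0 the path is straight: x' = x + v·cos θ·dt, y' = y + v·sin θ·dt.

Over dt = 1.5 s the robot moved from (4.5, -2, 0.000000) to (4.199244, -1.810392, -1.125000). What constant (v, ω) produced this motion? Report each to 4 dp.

v = -0.2500, ω = -0.7500

Δθ = -1.125000 − 0.000000 = -1.125000
ω = Δθ/dt = -1.125000/1.5 = -0.7500
R = Δx/(sin θ' − sin θ) = 0.3333
v = R·ω = 0.3333·-0.7500 = -0.2500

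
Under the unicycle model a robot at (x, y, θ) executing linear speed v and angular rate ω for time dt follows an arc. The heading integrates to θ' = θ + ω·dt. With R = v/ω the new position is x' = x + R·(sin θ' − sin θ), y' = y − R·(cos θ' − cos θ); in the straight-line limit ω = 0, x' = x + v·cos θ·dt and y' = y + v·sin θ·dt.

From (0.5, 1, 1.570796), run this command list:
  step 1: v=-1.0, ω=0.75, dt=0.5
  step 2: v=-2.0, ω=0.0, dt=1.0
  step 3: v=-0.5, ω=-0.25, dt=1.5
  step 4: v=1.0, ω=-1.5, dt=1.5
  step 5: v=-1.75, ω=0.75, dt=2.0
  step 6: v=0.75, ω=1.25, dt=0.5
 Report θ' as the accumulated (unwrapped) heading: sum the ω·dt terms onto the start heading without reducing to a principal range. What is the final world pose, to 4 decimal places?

(-0.4671, -1.4540, 1.4458)

step 1: θ'=1.9458 (R=-1.3333) → pose (0.5927, 0.5116, 1.9458)
step 2: θ'=1.9458 (straight) → pose (1.3252, -1.3494, 1.9458)
step 3: θ'=1.5708 (R=2.0000) → pose (1.4642, -2.0819, 1.5708)
step 4: θ'=-0.6792 (R=-0.6667) → pose (2.5496, -1.5632, -0.6792)
step 5: θ'=0.8208 (R=-2.3333) → pose (-0.6234, -1.7882, 0.8208)
step 6: θ'=1.4458 (R=0.6000) → pose (-0.4671, -1.4540, 1.4458)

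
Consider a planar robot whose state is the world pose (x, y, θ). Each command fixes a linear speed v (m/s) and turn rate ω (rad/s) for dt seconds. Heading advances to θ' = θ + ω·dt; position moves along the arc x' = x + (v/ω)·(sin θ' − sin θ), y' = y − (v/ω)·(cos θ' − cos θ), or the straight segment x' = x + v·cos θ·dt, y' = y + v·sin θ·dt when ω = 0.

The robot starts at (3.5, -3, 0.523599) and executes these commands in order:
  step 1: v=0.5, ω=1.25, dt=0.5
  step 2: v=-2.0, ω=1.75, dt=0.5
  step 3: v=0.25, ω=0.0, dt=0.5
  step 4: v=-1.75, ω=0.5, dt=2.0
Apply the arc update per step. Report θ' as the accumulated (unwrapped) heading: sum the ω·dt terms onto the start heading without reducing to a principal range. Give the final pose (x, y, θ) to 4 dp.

step 1: θ'=1.1486 (R=0.4000) → pose (3.6649, -2.8175, 1.1486)
step 2: θ'=2.0236 (R=-1.1429) → pose (3.6797, -3.7858, 2.0236)
step 3: θ'=2.0236 (straight) → pose (3.6250, -3.6734, 2.0236)
step 4: θ'=3.0236 (R=-3.5000) → pose (6.3603, -5.6178, 3.0236)

(6.3603, -5.6178, 3.0236)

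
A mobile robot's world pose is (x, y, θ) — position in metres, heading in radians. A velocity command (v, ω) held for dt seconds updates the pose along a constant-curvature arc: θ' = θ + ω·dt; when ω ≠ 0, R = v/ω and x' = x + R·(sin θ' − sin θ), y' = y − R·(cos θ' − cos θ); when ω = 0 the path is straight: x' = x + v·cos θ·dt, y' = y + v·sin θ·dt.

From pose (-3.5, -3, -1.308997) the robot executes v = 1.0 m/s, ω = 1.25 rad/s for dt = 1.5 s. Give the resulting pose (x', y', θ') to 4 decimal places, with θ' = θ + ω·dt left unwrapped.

θ' = -1.3090 + 1.25·1.5 = 0.5660
R = v/ω = 1.0/1.25 = 0.8000
x' = -3.5 + 0.8000·(sin 0.5660 − sin -1.3090) = -2.2982
y' = -3 − 0.8000·(cos 0.5660 − cos -1.3090) = -3.4682

(-2.2982, -3.4682, 0.5660)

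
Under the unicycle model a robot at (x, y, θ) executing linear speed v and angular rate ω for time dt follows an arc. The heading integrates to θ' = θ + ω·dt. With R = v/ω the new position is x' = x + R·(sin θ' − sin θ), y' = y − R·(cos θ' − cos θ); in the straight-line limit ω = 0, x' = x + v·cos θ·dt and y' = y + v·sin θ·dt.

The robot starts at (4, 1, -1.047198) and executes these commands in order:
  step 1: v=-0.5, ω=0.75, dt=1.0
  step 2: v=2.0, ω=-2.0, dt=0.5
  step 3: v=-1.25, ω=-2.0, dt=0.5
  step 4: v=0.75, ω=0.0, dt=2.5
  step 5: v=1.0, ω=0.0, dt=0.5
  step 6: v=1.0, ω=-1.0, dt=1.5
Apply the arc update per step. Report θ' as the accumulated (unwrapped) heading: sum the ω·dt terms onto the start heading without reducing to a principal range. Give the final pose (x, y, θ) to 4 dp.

(1.4877, -0.7018, -3.7972)

step 1: θ'=-0.2972 (R=-0.6667) → pose (3.6179, 1.3041, -0.2972)
step 2: θ'=-1.2972 (R=-1.0000) → pose (4.2878, 0.6181, -1.2972)
step 3: θ'=-2.2972 (R=0.6250) → pose (4.4224, 1.2021, -2.2972)
step 4: θ'=-2.2972 (straight) → pose (3.1770, -0.1996, -2.2972)
step 5: θ'=-2.2972 (straight) → pose (2.8449, -0.5733, -2.2972)
step 6: θ'=-3.7972 (R=-1.0000) → pose (1.4877, -0.7018, -3.7972)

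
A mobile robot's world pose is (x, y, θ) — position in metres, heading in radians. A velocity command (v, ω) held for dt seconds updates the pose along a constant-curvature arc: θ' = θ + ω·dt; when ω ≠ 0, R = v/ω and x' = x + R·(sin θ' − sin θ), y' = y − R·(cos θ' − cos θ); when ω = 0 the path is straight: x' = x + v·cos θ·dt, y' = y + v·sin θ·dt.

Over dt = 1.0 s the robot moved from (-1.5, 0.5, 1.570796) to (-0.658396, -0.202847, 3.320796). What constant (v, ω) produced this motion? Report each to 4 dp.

Δθ = 3.320796 − 1.570796 = 1.750000
ω = Δθ/dt = 1.750000/1.0 = 1.7500
R = Δx/(sin θ' − sin θ) = -0.7143
v = R·ω = -0.7143·1.7500 = -1.2500

v = -1.2500, ω = 1.7500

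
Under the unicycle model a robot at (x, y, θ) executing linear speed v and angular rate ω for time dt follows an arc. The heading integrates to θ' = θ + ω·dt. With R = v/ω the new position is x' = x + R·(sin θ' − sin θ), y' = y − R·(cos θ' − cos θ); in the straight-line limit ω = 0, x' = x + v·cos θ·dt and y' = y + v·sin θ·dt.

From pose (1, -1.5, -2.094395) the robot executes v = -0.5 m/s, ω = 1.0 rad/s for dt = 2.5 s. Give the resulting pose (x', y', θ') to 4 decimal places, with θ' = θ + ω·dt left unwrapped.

θ' = -2.0944 + 1.0·2.5 = 0.4056
R = v/ω = -0.5/1.0 = -0.5000
x' = 1 + -0.5000·(sin 0.4056 − sin -2.0944) = 0.3697
y' = -1.5 − -0.5000·(cos 0.4056 − cos -2.0944) = -0.7906

(0.3697, -0.7906, 0.4056)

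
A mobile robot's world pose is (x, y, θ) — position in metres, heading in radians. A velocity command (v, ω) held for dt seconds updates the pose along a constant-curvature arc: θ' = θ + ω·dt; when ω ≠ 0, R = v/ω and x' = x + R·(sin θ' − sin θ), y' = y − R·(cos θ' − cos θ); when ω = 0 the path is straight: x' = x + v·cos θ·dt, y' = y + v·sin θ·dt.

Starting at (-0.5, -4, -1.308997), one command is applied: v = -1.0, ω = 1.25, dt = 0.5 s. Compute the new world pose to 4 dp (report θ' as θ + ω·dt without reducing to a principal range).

(-0.7672, -3.5870, -0.6840)

θ' = -1.3090 + 1.25·0.5 = -0.6840
R = v/ω = -1.0/1.25 = -0.8000
x' = -0.5 + -0.8000·(sin -0.6840 − sin -1.3090) = -0.7672
y' = -4 − -0.8000·(cos -0.6840 − cos -1.3090) = -3.5870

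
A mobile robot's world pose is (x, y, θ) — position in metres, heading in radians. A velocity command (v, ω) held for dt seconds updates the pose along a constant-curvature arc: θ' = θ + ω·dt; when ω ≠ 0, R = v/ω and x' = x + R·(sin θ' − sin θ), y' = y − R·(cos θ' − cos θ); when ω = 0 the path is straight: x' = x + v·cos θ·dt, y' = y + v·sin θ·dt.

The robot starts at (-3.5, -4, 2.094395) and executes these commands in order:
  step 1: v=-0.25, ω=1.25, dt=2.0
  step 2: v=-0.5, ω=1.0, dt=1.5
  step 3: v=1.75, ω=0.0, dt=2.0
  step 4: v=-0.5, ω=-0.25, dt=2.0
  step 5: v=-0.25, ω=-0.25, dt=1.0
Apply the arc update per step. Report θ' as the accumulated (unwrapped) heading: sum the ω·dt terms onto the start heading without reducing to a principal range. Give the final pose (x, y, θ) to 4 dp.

(-1.1602, -3.4287, 5.3444)

step 1: θ'=4.5944 (R=-0.2000) → pose (-3.1282, -3.9235, 4.5944)
step 2: θ'=6.0944 (R=-0.5000) → pose (-3.5309, -3.3736, 6.0944)
step 3: θ'=6.0944 (straight) → pose (-0.0931, -4.0304, 6.0944)
step 4: θ'=5.5944 (R=2.0000) → pose (-0.9889, -3.6100, 5.5944)
step 5: θ'=5.3444 (R=1.0000) → pose (-1.1602, -3.4287, 5.3444)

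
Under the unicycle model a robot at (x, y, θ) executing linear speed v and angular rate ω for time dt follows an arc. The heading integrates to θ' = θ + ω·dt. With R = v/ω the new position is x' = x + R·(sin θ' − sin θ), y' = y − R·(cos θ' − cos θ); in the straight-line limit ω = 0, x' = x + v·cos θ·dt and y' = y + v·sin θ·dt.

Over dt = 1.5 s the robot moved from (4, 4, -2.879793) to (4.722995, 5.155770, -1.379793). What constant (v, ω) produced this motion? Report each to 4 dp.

Δθ = -1.379793 − -2.879793 = 1.500000
ω = Δθ/dt = 1.500000/1.5 = 1.0000
R = −Δy/(cos θ' − cos θ) = -1.0000
v = R·ω = -1.0000·1.0000 = -1.0000

v = -1.0000, ω = 1.0000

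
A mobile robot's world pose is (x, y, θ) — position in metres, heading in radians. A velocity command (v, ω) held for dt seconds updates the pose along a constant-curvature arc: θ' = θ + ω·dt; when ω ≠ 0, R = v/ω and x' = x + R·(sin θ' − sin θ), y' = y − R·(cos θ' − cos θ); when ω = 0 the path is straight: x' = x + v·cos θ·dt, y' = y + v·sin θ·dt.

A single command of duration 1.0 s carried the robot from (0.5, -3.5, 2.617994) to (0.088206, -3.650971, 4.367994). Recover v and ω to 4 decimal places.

v = 0.5000, ω = 1.7500

Δθ = 4.367994 − 2.617994 = 1.750000
ω = Δθ/dt = 1.750000/1.0 = 1.7500
R = Δx/(sin θ' − sin θ) = 0.2857
v = R·ω = 0.2857·1.7500 = 0.5000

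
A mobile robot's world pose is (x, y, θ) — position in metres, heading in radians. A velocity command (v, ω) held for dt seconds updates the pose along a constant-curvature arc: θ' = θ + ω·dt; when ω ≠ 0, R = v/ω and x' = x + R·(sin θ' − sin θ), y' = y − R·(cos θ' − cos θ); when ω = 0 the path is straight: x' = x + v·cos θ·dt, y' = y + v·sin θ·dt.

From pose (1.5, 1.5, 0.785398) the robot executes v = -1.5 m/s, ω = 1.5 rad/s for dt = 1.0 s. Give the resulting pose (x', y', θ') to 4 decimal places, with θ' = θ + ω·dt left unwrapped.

θ' = 0.7854 + 1.5·1.0 = 2.2854
R = v/ω = -1.5/1.5 = -1.0000
x' = 1.5 + -1.0000·(sin 2.2854 − sin 0.7854) = 1.4518
y' = 1.5 − -1.0000·(cos 2.2854 − cos 0.7854) = 0.1376

(1.4518, 0.1376, 2.2854)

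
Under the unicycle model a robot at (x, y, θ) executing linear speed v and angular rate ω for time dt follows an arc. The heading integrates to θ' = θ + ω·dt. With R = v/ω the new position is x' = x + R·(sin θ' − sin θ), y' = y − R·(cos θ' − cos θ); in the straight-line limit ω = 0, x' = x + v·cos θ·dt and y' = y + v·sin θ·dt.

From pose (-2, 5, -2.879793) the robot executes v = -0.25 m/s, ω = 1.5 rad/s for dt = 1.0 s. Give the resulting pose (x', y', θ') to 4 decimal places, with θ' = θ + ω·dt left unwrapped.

θ' = -2.8798 + 1.5·1.0 = -1.3798
R = v/ω = -0.25/1.5 = -0.1667
x' = -2 + -0.1667·(sin -1.3798 − sin -2.8798) = -1.8795
y' = 5 − -0.1667·(cos -1.3798 − cos -2.8798) = 5.1926

(-1.8795, 5.1926, -1.3798)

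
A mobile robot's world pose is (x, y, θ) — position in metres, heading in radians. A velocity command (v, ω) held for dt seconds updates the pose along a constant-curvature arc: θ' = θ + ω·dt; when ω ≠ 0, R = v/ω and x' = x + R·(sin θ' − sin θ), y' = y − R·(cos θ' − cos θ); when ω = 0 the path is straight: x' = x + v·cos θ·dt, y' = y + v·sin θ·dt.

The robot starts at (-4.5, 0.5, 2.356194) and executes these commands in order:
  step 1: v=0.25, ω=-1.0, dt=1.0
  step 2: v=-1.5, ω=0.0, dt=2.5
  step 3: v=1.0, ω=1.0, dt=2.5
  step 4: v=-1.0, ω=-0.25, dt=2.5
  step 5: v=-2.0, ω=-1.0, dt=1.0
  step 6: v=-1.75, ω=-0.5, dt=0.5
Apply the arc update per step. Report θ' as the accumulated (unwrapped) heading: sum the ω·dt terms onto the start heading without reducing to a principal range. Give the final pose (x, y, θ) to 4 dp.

(-2.5314, -2.5188, 1.9812)

step 1: θ'=1.3562 (R=-0.2500) → pose (-4.5675, 0.7300, 1.3562)
step 2: θ'=1.3562 (straight) → pose (-5.3661, -2.9340, 1.3562)
step 3: θ'=3.8562 (R=1.0000) → pose (-6.9985, -1.9656, 3.8562)
step 4: θ'=3.2312 (R=4.0000) → pose (-4.7351, -1.0031, 3.2312)
step 5: θ'=2.2312 (R=2.0000) → pose (-2.9767, -1.7682, 2.2312)
step 6: θ'=1.9812 (R=3.5000) → pose (-2.5314, -2.5188, 1.9812)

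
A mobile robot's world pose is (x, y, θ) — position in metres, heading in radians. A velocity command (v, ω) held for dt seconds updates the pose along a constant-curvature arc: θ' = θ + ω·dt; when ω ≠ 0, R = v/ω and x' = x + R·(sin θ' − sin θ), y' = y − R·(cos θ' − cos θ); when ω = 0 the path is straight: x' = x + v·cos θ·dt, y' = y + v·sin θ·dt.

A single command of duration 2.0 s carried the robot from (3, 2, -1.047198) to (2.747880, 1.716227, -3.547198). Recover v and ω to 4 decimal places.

v = 0.2500, ω = -1.2500

Δθ = -3.547198 − -1.047198 = -2.500000
ω = Δθ/dt = -2.500000/2.0 = -1.2500
R = −Δy/(cos θ' − cos θ) = -0.2000
v = R·ω = -0.2000·-1.2500 = 0.2500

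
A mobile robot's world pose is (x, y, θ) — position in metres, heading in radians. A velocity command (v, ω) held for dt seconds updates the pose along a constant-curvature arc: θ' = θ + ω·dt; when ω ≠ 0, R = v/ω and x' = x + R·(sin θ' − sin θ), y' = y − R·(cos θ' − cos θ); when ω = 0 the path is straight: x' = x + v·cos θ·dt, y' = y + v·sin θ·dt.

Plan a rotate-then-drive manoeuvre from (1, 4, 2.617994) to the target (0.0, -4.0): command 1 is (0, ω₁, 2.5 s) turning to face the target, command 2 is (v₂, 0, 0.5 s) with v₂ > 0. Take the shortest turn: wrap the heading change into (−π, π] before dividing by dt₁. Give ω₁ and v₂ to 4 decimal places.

heading to target = atan2(-4−4, 0−1) = -1.6952
Δθ = wrap(-1.6952 − 2.6180) = 1.9700; ω₁ = Δθ/dt₁ = 0.7880
distance = √((0−1)² + (-4−4)²) = 8.0623; v₂ = distance/dt₂ = 16.1245

ω₁ = 0.7880, v₂ = 16.1245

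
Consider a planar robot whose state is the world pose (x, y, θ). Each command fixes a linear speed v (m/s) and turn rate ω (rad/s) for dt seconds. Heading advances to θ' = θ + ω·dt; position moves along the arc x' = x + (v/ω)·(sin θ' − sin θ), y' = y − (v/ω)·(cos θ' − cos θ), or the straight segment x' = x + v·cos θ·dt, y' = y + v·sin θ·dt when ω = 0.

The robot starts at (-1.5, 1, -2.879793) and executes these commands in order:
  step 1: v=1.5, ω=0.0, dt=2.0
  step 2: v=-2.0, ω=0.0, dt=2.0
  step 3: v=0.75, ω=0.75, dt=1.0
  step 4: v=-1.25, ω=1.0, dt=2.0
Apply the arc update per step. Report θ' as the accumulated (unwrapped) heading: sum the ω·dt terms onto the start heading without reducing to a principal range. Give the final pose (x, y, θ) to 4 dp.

(-2.0210, 2.7256, -0.1298)

step 1: θ'=-2.8798 (straight) → pose (-4.3978, 0.2235, -2.8798)
step 2: θ'=-2.8798 (straight) → pose (-0.5341, 1.2588, -2.8798)
step 3: θ'=-2.1298 (R=1.0000) → pose (-1.1230, 0.8232, -2.1298)
step 4: θ'=-0.1298 (R=-1.2500) → pose (-2.0210, 2.7256, -0.1298)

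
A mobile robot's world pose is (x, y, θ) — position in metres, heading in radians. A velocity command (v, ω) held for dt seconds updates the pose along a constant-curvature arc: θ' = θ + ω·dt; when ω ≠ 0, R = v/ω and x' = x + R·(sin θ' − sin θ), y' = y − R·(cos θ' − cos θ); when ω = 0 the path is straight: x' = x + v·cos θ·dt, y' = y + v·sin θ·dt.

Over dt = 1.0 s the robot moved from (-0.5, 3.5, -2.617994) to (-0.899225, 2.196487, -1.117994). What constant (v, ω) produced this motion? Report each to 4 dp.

Δθ = -1.117994 − -2.617994 = 1.500000
ω = Δθ/dt = 1.500000/1.0 = 1.5000
R = −Δy/(cos θ' − cos θ) = 1.0000
v = R·ω = 1.0000·1.5000 = 1.5000

v = 1.5000, ω = 1.5000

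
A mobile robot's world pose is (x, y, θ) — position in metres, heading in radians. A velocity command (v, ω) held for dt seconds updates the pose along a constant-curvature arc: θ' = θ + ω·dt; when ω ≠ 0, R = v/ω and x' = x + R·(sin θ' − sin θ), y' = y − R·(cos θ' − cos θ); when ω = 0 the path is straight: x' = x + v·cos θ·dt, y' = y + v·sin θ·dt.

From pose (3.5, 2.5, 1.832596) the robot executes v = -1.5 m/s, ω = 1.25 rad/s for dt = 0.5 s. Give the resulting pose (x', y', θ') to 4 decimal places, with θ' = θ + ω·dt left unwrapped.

θ' = 1.8326 + 1.25·0.5 = 2.4576
R = v/ω = -1.5/1.25 = -1.2000
x' = 3.5 + -1.2000·(sin 2.4576 − sin 1.8326) = 3.9008
y' = 2.5 − -1.2000·(cos 2.4576 − cos 1.8326) = 1.8805

(3.9008, 1.8805, 2.4576)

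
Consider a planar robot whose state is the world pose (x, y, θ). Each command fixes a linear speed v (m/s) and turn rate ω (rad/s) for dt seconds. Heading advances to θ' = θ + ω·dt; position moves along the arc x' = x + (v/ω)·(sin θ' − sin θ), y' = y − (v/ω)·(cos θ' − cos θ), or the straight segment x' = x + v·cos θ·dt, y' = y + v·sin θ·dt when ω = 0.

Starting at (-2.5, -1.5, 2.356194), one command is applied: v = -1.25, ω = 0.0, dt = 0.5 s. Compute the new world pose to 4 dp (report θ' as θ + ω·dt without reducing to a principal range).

(-2.0581, -1.9419, 2.3562)

θ' = 2.3562 + 0.0·0.5 = 2.3562
ω = 0 → straight: x' = -2.5 + -1.25·cos(2.3562)·0.5 = -2.0581
y' = -1.5 + -1.25·sin(2.3562)·0.5 = -1.9419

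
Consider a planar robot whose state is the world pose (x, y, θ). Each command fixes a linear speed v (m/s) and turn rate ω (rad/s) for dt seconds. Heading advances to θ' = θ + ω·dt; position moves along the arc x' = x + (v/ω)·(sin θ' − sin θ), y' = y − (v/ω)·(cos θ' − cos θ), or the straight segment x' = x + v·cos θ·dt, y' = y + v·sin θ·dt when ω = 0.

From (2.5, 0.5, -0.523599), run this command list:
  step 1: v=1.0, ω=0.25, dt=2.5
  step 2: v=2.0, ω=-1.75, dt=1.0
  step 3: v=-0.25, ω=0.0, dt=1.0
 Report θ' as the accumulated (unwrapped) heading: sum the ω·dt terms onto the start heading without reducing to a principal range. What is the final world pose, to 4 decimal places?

(6.1794, -0.9919, -1.6486)

step 1: θ'=0.1014 (R=4.0000) → pose (4.9049, -0.0154, 0.1014)
step 2: θ'=-1.6486 (R=-1.1429) → pose (6.1600, -1.2412, -1.6486)
step 3: θ'=-1.6486 (straight) → pose (6.1794, -0.9919, -1.6486)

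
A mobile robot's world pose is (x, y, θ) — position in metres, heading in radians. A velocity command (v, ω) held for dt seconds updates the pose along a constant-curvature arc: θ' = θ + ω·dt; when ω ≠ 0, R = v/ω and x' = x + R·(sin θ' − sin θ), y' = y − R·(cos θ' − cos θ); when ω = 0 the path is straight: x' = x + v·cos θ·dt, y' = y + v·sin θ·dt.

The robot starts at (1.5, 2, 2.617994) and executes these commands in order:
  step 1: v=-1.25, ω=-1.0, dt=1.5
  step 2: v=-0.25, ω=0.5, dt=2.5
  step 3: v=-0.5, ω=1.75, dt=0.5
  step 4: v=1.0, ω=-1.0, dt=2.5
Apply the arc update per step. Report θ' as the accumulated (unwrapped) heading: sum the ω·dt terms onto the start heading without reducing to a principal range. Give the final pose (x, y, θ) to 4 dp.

step 1: θ'=1.1180 (R=1.2500) → pose (1.9990, 0.3706, 1.1180)
step 2: θ'=2.3680 (R=-0.5000) → pose (2.0993, -0.2058, 2.3680)
step 3: θ'=3.2430 (R=-0.2857) → pose (2.3278, -0.2857, 3.2430)
step 4: θ'=0.7430 (R=-1.0000) → pose (1.5501, 1.4456, 0.7430)

(1.5501, 1.4456, 0.7430)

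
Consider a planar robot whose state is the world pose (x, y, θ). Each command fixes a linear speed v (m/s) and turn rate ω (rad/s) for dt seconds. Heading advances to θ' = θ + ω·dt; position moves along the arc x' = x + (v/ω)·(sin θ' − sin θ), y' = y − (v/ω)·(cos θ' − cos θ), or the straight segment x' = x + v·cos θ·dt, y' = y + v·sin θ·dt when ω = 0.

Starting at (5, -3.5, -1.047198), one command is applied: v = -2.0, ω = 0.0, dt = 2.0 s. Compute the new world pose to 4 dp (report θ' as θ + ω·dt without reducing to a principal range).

(3.0000, -0.0359, -1.0472)

θ' = -1.0472 + 0.0·2.0 = -1.0472
ω = 0 → straight: x' = 5 + -2.0·cos(-1.0472)·2.0 = 3.0000
y' = -3.5 + -2.0·sin(-1.0472)·2.0 = -0.0359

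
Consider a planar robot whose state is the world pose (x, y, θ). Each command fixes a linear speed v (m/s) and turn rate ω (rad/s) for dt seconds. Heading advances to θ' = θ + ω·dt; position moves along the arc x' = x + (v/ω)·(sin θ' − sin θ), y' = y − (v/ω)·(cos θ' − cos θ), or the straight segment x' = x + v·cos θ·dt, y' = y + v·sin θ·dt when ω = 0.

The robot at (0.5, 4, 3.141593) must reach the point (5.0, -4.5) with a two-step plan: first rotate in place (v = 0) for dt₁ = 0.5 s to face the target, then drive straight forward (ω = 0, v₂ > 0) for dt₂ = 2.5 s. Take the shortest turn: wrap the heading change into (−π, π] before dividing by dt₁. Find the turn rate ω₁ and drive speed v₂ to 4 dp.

heading to target = atan2(-4.5−4, 5−0.5) = -1.0839
Δθ = wrap(-1.0839 − 3.1416) = 2.0577; ω₁ = Δθ/dt₁ = 4.1154
distance = √((5−0.5)² + (-4.5−4)²) = 9.6177; v₂ = distance/dt₂ = 3.8471

ω₁ = 4.1154, v₂ = 3.8471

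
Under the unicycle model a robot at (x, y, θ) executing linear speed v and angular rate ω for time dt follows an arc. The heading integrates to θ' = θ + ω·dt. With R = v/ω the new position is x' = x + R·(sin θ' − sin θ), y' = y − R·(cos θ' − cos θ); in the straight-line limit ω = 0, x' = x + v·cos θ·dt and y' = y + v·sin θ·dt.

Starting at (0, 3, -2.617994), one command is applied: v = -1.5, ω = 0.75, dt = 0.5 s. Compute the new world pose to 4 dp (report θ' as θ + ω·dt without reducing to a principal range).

(0.5649, 3.4866, -2.2430)

θ' = -2.6180 + 0.75·0.5 = -2.2430
R = v/ω = -1.5/0.75 = -2.0000
x' = 0 + -2.0000·(sin -2.2430 − sin -2.6180) = 0.5649
y' = 3 − -2.0000·(cos -2.2430 − cos -2.6180) = 3.4866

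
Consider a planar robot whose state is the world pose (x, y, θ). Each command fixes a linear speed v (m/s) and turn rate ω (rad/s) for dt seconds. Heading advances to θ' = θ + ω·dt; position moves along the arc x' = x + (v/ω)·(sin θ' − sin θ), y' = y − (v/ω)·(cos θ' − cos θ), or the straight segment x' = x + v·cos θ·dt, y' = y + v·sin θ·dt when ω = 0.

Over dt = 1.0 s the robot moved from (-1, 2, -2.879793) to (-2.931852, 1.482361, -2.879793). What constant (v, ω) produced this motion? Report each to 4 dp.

Δθ = -2.879793 − -2.879793 = 0.000000
ω = Δθ/dt = 0.000000/1.0 = 0.0000
ω = 0 → v = (Δx·cos θ + Δy·sin θ)/dt = 2.0000

v = 2.0000, ω = 0.0000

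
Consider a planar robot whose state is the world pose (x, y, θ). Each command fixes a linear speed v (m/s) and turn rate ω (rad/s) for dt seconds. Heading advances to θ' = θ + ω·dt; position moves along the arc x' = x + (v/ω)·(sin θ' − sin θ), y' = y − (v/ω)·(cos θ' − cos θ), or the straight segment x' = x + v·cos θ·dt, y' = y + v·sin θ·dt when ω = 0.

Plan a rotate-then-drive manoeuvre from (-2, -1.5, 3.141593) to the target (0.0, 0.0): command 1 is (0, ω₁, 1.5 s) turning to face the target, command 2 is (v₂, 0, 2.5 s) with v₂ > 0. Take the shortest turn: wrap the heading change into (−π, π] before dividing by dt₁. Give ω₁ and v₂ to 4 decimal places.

heading to target = atan2(0−-1.5, 0−-2) = 0.6435
Δθ = wrap(0.6435 − 3.1416) = -2.4981; ω₁ = Δθ/dt₁ = -1.6654
distance = √((0−-2)² + (0−-1.5)²) = 2.5000; v₂ = distance/dt₂ = 1.0000

ω₁ = -1.6654, v₂ = 1.0000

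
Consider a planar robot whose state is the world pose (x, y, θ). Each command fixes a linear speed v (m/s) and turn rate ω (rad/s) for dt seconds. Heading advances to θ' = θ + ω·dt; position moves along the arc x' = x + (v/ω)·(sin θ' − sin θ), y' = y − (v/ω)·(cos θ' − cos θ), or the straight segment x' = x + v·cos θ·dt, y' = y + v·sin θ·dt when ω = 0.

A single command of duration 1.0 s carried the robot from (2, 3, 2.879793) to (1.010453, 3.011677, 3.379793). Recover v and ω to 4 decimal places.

Δθ = 3.379793 − 2.879793 = 0.500000
ω = Δθ/dt = 0.500000/1.0 = 0.5000
R = Δx/(sin θ' − sin θ) = 2.0000
v = R·ω = 2.0000·0.5000 = 1.0000

v = 1.0000, ω = 0.5000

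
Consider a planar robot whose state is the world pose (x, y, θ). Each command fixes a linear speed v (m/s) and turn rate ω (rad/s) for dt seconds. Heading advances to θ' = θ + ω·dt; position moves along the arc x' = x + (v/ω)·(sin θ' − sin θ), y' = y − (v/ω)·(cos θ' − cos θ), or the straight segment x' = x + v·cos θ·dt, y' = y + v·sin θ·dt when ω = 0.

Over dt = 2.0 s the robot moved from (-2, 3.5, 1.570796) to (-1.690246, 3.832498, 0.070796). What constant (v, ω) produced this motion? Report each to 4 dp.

Δθ = 0.070796 − 1.570796 = -1.500000
ω = Δθ/dt = -1.500000/2.0 = -0.7500
R = −Δy/(cos θ' − cos θ) = -0.3333
v = R·ω = -0.3333·-0.7500 = 0.2500

v = 0.2500, ω = -0.7500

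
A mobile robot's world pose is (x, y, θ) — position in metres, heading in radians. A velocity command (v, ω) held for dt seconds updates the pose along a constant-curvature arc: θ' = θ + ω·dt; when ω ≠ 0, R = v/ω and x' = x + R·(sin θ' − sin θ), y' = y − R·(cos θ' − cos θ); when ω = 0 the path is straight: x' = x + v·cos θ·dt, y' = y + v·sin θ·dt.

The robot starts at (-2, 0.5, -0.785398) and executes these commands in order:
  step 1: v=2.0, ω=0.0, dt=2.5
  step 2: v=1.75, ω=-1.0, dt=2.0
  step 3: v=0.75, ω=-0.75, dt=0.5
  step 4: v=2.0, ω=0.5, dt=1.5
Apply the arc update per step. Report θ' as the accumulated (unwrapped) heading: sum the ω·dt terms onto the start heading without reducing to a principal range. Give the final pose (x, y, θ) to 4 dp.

step 1: θ'=-0.7854 (straight) → pose (1.5355, -3.0355, -0.7854)
step 2: θ'=-2.7854 (R=-1.7500) → pose (0.9083, -5.9131, -2.7854)
step 3: θ'=-3.1604 (R=-1.0000) → pose (0.5408, -5.9757, -3.1604)
step 4: θ'=-2.4104 (R=4.0000) → pose (-2.2054, -6.9975, -2.4104)

(-2.2054, -6.9975, -2.4104)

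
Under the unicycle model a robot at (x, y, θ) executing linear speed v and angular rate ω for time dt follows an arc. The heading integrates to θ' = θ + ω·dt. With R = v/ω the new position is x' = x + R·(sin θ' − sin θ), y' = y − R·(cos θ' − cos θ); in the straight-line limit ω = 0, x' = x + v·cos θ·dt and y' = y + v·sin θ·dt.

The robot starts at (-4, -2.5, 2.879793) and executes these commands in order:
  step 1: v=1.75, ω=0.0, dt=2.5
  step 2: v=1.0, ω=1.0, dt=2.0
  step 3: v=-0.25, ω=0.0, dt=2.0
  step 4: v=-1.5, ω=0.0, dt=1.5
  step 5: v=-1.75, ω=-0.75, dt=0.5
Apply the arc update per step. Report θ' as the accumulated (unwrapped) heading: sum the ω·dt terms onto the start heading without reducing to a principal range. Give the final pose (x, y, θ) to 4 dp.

(-9.9115, 1.0810, 4.5048)

step 1: θ'=2.8798 (straight) → pose (-8.2259, -1.3677, 2.8798)
step 2: θ'=4.8798 (R=1.0000) → pose (-9.4708, -2.5002, 4.8798)
step 3: θ'=4.8798 (straight) → pose (-9.5541, -2.0072, 4.8798)
step 4: θ'=4.8798 (straight) → pose (-9.9290, 0.2113, 4.8798)
step 5: θ'=4.5048 (R=2.3333) → pose (-9.9115, 1.0810, 4.5048)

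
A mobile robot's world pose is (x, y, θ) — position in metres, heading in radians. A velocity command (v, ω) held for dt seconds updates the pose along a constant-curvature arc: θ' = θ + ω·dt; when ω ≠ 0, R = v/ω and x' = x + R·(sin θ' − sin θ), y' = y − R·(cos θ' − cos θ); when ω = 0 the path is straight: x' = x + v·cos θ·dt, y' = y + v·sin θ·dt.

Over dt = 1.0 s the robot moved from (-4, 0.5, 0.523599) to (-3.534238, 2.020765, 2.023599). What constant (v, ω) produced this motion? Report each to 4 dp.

Δθ = 2.023599 − 0.523599 = 1.500000
ω = Δθ/dt = 1.500000/1.0 = 1.5000
R = −Δy/(cos θ' − cos θ) = 1.1667
v = R·ω = 1.1667·1.5000 = 1.7500

v = 1.7500, ω = 1.5000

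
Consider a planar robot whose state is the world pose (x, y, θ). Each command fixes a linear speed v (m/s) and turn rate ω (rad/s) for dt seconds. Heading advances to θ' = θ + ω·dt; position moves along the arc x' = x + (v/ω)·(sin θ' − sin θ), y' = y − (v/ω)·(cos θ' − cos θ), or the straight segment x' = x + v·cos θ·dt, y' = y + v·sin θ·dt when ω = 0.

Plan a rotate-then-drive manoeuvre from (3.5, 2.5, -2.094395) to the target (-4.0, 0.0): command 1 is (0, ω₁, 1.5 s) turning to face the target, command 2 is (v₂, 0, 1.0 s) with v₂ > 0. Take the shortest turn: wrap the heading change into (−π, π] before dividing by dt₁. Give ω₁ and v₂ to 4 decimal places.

heading to target = atan2(0−2.5, -4−3.5) = -2.8198
Δθ = wrap(-2.8198 − -2.0944) = -0.7254; ω₁ = Δθ/dt₁ = -0.4836
distance = √((-4−3.5)² + (0−2.5)²) = 7.9057; v₂ = distance/dt₂ = 7.9057

ω₁ = -0.4836, v₂ = 7.9057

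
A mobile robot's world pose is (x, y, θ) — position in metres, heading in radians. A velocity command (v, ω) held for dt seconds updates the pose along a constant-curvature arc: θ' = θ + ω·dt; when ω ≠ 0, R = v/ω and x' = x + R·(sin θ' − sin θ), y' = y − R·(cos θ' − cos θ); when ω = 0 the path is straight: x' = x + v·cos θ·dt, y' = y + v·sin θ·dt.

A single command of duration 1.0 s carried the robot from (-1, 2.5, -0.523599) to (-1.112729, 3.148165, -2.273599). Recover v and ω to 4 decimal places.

v = -0.7500, ω = -1.7500

Δθ = -2.273599 − -0.523599 = -1.750000
ω = Δθ/dt = -1.750000/1.0 = -1.7500
R = −Δy/(cos θ' − cos θ) = 0.4286
v = R·ω = 0.4286·-1.7500 = -0.7500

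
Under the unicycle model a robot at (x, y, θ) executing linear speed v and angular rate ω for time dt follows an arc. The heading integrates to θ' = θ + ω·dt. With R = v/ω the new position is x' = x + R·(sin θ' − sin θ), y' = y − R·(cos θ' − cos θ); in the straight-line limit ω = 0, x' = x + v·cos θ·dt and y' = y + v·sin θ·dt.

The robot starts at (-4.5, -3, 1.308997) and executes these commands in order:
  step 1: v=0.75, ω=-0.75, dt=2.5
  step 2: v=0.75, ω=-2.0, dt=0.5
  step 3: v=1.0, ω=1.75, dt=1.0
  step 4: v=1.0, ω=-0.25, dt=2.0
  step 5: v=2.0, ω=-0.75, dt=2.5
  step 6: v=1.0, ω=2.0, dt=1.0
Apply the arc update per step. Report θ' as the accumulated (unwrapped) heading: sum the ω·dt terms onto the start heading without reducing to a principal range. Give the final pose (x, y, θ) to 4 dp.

(1.4802, -8.2851, -0.1910)

step 1: θ'=-0.5660 (R=-1.0000) → pose (-2.9978, -2.4148, -0.5660)
step 2: θ'=-1.5660 (R=-0.3750) → pose (-2.8239, -2.7295, -1.5660)
step 3: θ'=0.1840 (R=0.5714) → pose (-2.1479, -3.2885, 0.1840)
step 4: θ'=-0.3160 (R=-4.0000) → pose (-0.1730, -3.4191, -0.3160)
step 5: θ'=-2.1910 (R=-2.6667) → pose (1.1683, -7.5036, -2.1910)
step 6: θ'=-0.1910 (R=0.5000) → pose (1.4802, -8.2851, -0.1910)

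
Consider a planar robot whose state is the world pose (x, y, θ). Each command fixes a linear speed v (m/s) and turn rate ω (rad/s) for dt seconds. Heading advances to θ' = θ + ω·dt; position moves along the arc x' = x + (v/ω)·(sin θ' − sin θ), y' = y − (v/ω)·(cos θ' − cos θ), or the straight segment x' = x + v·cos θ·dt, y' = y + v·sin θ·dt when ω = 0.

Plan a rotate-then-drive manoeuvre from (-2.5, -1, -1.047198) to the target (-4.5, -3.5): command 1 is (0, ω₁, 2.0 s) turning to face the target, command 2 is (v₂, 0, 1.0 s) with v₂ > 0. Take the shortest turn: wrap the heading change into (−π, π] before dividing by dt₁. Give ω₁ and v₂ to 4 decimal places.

ω₁ = -0.5992, v₂ = 3.2016

heading to target = atan2(-3.5−-1, -4.5−-2.5) = -2.2455
Δθ = wrap(-2.2455 − -1.0472) = -1.1983; ω₁ = Δθ/dt₁ = -0.5992
distance = √((-4.5−-2.5)² + (-3.5−-1)²) = 3.2016; v₂ = distance/dt₂ = 3.2016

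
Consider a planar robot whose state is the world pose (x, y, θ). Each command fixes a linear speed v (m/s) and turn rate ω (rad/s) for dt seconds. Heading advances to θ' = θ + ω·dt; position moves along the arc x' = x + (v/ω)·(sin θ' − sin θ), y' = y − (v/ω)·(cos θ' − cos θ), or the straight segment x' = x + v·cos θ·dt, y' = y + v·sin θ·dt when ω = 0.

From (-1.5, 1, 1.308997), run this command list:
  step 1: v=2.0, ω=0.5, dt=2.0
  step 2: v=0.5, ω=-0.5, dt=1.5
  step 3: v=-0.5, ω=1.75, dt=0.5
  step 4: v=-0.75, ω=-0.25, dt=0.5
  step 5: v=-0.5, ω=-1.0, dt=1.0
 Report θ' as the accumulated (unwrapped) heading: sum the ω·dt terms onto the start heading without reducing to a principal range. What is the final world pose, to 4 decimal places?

(-2.1831, 4.4646, 1.3090)

step 1: θ'=2.3090 (R=4.0000) → pose (-2.4050, 4.7271, 2.3090)
step 2: θ'=1.5590 (R=-1.0000) → pose (-2.6652, 5.4119, 1.5590)
step 3: θ'=2.4340 (R=-0.2857) → pose (-2.5653, 5.1914, 2.4340)
step 4: θ'=2.3090 (R=3.0000) → pose (-2.2962, 4.9305, 2.3090)
step 5: θ'=1.3090 (R=0.5000) → pose (-2.1831, 4.4646, 1.3090)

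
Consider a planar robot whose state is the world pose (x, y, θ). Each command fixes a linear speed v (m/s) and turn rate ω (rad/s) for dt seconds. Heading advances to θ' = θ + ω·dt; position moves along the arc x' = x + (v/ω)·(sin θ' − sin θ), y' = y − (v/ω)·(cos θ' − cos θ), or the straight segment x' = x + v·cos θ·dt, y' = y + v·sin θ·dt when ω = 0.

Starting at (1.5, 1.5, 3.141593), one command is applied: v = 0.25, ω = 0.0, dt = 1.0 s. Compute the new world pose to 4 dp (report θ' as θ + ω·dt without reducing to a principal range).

(1.2500, 1.5000, 3.1416)

θ' = 3.1416 + 0.0·1.0 = 3.1416
ω = 0 → straight: x' = 1.5 + 0.25·cos(3.1416)·1.0 = 1.2500
y' = 1.5 + 0.25·sin(3.1416)·1.0 = 1.5000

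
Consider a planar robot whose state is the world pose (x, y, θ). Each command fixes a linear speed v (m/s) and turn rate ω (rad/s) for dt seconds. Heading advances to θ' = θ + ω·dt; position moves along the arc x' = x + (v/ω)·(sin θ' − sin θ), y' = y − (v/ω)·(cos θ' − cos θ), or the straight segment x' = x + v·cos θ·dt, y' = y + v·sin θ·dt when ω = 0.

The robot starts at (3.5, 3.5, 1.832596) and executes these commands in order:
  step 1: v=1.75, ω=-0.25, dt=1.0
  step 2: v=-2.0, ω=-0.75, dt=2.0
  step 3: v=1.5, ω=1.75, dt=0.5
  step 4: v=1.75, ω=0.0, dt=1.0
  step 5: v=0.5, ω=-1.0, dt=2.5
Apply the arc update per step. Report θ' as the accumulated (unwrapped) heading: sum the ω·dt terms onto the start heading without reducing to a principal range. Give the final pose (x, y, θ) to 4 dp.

step 1: θ'=1.5826 (R=-7.0000) → pose (3.2620, 5.2291, 1.5826)
step 2: θ'=0.0826 (R=2.6667) → pose (0.8155, 2.5401, 0.0826)
step 3: θ'=0.9576 (R=0.8571) → pose (1.4458, 2.9010, 0.9576)
step 4: θ'=0.9576 (straight) → pose (2.4529, 4.3322, 0.9576)
step 5: θ'=-1.5424 (R=-0.5000) → pose (3.3616, 4.0587, -1.5424)

(3.3616, 4.0587, -1.5424)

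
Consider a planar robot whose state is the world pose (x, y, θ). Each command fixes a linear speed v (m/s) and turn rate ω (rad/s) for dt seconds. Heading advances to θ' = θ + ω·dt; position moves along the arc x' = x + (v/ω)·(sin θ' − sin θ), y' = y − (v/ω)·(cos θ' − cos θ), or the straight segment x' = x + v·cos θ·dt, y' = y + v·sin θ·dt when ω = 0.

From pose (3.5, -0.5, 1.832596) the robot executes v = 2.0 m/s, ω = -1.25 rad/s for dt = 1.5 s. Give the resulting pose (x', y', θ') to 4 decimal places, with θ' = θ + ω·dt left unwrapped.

θ' = 1.8326 + -1.25·1.5 = -0.0424
R = v/ω = 2.0/-1.25 = -1.6000
x' = 3.5 + -1.6000·(sin -0.0424 − sin 1.8326) = 5.1133
y' = -0.5 − -1.6000·(cos -0.0424 − cos 1.8326) = 1.5127

(5.1133, 1.5127, -0.0424)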